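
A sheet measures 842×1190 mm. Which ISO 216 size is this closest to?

Aspect ratio 1190/842 ≈ 1.413 — close to the ISO √2 ≈ 1.414.
In the A-series (A0 area = 1 m²): A0 = 841 × 1189 mm.
Off by 2 mm total — nearest standard size.

A0 (841 × 1189 mm)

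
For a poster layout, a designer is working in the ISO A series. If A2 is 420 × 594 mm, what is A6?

A3: ⌊594/2⌋ × 420 = 297 × 420 mm
A4: ⌊420/2⌋ × 297 = 210 × 297 mm
A5: ⌊297/2⌋ × 210 = 148 × 210 mm
A6: ⌊210/2⌋ × 148 = 105 × 148 mm

105 × 148 mm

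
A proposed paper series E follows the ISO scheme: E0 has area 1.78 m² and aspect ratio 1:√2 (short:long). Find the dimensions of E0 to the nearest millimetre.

1122 × 1587 mm

Let the short side be w mm. Then w · w√2 = 1.78 m² = 1,780,000 mm².
w² = 1,780,000/√2, so w ≈ 1121.9 mm; long side = w√2 ≈ 1586.6 mm.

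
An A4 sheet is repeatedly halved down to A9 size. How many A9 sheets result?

A4 = 210 × 297 mm; A9 = 37 × 52 mm.
Each halving step doubles the count; 5 steps from A4 to A9.
2^5 = 32.

32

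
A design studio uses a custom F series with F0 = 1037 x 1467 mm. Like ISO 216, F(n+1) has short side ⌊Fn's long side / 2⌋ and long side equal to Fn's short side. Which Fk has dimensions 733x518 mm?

F0: 1037 × 1467 mm
F1: 733 × 1037 mm
F2: 518 × 733 mm
F3: 366 × 518 mm
→ matches F2.

F2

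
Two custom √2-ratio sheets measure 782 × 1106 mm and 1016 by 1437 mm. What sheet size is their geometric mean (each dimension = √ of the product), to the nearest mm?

Short side: √(782 · 1016) = √794512 ≈ 891.4 → 891 mm
Long side: √(1106 · 1437) = √1589322 ≈ 1260.7 → 1261 mm

891 × 1261 mm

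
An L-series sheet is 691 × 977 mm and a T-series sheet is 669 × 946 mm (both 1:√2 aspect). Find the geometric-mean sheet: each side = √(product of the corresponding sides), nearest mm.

Short side: √(691 · 669) = √462279 ≈ 679.9 → 680 mm
Long side: √(977 · 946) = √924242 ≈ 961.4 → 961 mm

680 × 961 mm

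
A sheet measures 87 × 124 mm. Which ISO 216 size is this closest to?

Aspect ratio 124/87 ≈ 1.425 — close to the ISO √2 ≈ 1.414.
In the B-series (B0 = 1000 × 1414 mm): B7 = 88 × 125 mm.
Off by 2 mm total — nearest standard size.

B7 (88 × 125 mm)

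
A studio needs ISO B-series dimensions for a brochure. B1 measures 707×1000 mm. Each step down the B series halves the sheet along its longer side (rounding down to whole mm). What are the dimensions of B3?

B2: ⌊1000/2⌋ × 707 = 500 × 707 mm
B3: ⌊707/2⌋ × 500 = 353 × 500 mm

353 × 500 mm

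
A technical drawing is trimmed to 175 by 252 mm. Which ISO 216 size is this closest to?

Aspect ratio 252/175 ≈ 1.440 (ISO target is √2 ≈ 1.414).
In the B-series (B0 = 1000 × 1414 mm): B5 = 176 × 250 mm.
Off by 3 mm total — nearest standard size.

B5 (176 × 250 mm)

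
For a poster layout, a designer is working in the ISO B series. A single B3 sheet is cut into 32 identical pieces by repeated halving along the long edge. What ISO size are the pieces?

B8

32 = 2^5, so 5 halving steps.
B3 → B4 → … → B8 after 5 steps.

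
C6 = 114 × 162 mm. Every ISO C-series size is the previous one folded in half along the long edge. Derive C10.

C7: ⌊162/2⌋ × 114 = 81 × 114 mm
C8: ⌊114/2⌋ × 81 = 57 × 81 mm
C9: ⌊81/2⌋ × 57 = 40 × 57 mm
C10: ⌊57/2⌋ × 40 = 28 × 40 mm

28 × 40 mm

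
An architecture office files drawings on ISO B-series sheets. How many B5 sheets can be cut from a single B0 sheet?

32

Each ISO step halves the sheet: 1 × B0 → 2 × B1 → 4 × B2 → 8 × B3 → …
From B0 to B5 is 5 halving steps: 2^5 = 32.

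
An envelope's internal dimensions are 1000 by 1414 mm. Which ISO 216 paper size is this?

B0 (1000 × 1414 mm)

Aspect ratio 1414/1000 ≈ 1.414 — close to the ISO √2 ≈ 1.414.
In the B-series (B0 = 1000 × 1414 mm): B0 = 1000 × 1414 mm.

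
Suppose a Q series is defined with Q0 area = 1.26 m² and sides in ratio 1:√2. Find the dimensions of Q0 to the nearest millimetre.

Let the short side be w mm. Then w · w√2 = 1.26 m² = 1,260,000 mm².
w² = 1,260,000/√2, so w ≈ 943.9 mm; long side = w√2 ≈ 1334.9 mm.

944 × 1335 mm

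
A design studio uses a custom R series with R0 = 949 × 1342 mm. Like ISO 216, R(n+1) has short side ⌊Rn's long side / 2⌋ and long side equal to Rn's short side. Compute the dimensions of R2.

474 × 671 mm

R1: ⌊1342/2⌋ × 949 = 671 × 949 mm
R2: ⌊949/2⌋ × 671 = 474 × 671 mm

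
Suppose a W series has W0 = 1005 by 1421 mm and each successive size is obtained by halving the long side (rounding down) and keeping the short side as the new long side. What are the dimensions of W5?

177 × 251 mm

W1: ⌊1421/2⌋ × 1005 = 710 × 1005 mm
W2: ⌊1005/2⌋ × 710 = 502 × 710 mm
W3: ⌊710/2⌋ × 502 = 355 × 502 mm
W4: ⌊502/2⌋ × 355 = 251 × 355 mm
W5: ⌊355/2⌋ × 251 = 177 × 251 mm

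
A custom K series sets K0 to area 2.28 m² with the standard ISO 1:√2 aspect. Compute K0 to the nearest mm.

1270 × 1796 mm

Let the short side be w mm. Then w · w√2 = 2.28 m² = 2,280,000 mm².
w² = 2,280,000/√2, so w ≈ 1269.7 mm; long side = w√2 ≈ 1795.7 mm.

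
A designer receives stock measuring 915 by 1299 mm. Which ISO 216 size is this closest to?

C0 (917 × 1297 mm)

Aspect ratio 1299/915 ≈ 1.420 — close to the ISO √2 ≈ 1.414.
In the C-series (envelope sizes, between A and B): C0 = 917 × 1297 mm.
Off by 4 mm total — nearest standard size.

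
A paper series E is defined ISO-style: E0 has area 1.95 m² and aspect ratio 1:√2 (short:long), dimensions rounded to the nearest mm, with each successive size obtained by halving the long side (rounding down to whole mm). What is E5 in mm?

Let E0's short side be w mm. w · w√2 = 1.95 m² = 1,950,000 mm², so w ≈ 1174.2 mm and w√2 ≈ 1660.6 mm → E0 = 1174 × 1661 mm.
E1: ⌊1661/2⌋ × 1174 = 830 × 1174 mm
E2: ⌊1174/2⌋ × 830 = 587 × 830 mm
E3: ⌊830/2⌋ × 587 = 415 × 587 mm
E4: ⌊587/2⌋ × 415 = 293 × 415 mm
E5: ⌊415/2⌋ × 293 = 207 × 293 mm

207 × 293 mm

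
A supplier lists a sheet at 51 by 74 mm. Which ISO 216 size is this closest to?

Aspect ratio 74/51 ≈ 1.451 (ISO target is √2 ≈ 1.414).
In the A-series (A0 area = 1 m²): A8 = 52 × 74 mm.
Off by 1 mm total — nearest standard size.

A8 (52 × 74 mm)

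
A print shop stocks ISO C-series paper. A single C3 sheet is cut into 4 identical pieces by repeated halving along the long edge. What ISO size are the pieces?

C5

4 = 2^2, so 2 halving steps.
C3 → C4 → … → C5 after 2 steps.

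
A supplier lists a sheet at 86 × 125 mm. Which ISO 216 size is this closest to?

Aspect ratio 125/86 ≈ 1.453 (ISO target is √2 ≈ 1.414).
In the B-series (B0 = 1000 × 1414 mm): B7 = 88 × 125 mm.
Off by 2 mm total — nearest standard size.

B7 (88 × 125 mm)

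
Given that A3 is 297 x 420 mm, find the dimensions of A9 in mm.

37 × 52 mm

A4: ⌊420/2⌋ × 297 = 210 × 297 mm
A5: ⌊297/2⌋ × 210 = 148 × 210 mm
A6: ⌊210/2⌋ × 148 = 105 × 148 mm
A7: ⌊148/2⌋ × 105 = 74 × 105 mm
A8: ⌊105/2⌋ × 74 = 52 × 74 mm
A9: ⌊74/2⌋ × 52 = 37 × 52 mm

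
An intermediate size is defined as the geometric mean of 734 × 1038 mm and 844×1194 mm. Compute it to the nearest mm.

787 × 1113 mm

Short side: √(734 · 844) = √619496 ≈ 787.1 → 787 mm
Long side: √(1038 · 1194) = √1239372 ≈ 1113.3 → 1113 mm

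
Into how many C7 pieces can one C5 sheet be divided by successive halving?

Each ISO step halves the sheet: 1 × C5 → 2 × C6 → 4 × C7
From C5 to C7 is 2 halving steps: 2^2 = 4.

4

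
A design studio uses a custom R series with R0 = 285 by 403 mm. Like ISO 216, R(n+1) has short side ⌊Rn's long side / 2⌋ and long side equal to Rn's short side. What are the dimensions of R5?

50 × 71 mm

R1: ⌊403/2⌋ × 285 = 201 × 285 mm
R2: ⌊285/2⌋ × 201 = 142 × 201 mm
R3: ⌊201/2⌋ × 142 = 100 × 142 mm
R4: ⌊142/2⌋ × 100 = 71 × 100 mm
R5: ⌊100/2⌋ × 71 = 50 × 71 mm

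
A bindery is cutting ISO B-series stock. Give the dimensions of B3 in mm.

353 × 500 mm

B0 = 1000 × 1414 mm (B0 has a 1000 mm short side, aspect 1:√2).
B1: ⌊1414/2⌋ × 1000 = 707 × 1000 mm
B2: ⌊1000/2⌋ × 707 = 500 × 707 mm
B3: ⌊707/2⌋ × 500 = 353 × 500 mm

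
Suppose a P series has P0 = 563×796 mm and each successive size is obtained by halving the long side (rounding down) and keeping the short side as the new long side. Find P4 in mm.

140 × 199 mm

P1: ⌊796/2⌋ × 563 = 398 × 563 mm
P2: ⌊563/2⌋ × 398 = 281 × 398 mm
P3: ⌊398/2⌋ × 281 = 199 × 281 mm
P4: ⌊281/2⌋ × 199 = 140 × 199 mm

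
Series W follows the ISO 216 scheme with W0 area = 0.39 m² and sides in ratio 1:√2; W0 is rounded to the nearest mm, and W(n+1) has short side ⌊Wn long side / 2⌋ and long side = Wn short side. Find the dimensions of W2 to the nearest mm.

262 × 371 mm

Let W0's short side be w mm. w · w√2 = 0.39 m² = 390,000 mm², so w ≈ 525.1 mm and w√2 ≈ 742.7 mm → W0 = 525 × 743 mm.
W1: ⌊743/2⌋ × 525 = 371 × 525 mm
W2: ⌊525/2⌋ × 371 = 262 × 371 mm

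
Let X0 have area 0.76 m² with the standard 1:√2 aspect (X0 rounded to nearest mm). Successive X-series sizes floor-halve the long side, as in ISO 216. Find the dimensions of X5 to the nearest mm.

Let X0's short side be w mm. w · w√2 = 0.76 m² = 760,000 mm², so w ≈ 733.1 mm and w√2 ≈ 1036.7 mm → X0 = 733 × 1037 mm.
X1: ⌊1037/2⌋ × 733 = 518 × 733 mm
X2: ⌊733/2⌋ × 518 = 366 × 518 mm
X3: ⌊518/2⌋ × 366 = 259 × 366 mm
X4: ⌊366/2⌋ × 259 = 183 × 259 mm
X5: ⌊259/2⌋ × 183 = 129 × 183 mm

129 × 183 mm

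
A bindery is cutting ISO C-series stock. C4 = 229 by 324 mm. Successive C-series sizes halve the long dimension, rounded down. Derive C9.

C5: ⌊324/2⌋ × 229 = 162 × 229 mm
C6: ⌊229/2⌋ × 162 = 114 × 162 mm
C7: ⌊162/2⌋ × 114 = 81 × 114 mm
C8: ⌊114/2⌋ × 81 = 57 × 81 mm
C9: ⌊81/2⌋ × 57 = 40 × 57 mm

40 × 57 mm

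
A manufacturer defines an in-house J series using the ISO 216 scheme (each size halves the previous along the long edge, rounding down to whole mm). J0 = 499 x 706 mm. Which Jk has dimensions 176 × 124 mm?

J4

J0: 499 × 706 mm
J1: 353 × 499 mm
J2: 249 × 353 mm
J3: 176 × 249 mm
J4: 124 × 176 mm
J5: 88 × 124 mm
→ matches J4.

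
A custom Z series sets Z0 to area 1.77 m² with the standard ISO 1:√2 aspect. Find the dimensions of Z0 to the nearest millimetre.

Let the short side be w mm. Then w · w√2 = 1.77 m² = 1,770,000 mm².
w² = 1,770,000/√2, so w ≈ 1118.7 mm; long side = w√2 ≈ 1582.1 mm.

1119 × 1582 mm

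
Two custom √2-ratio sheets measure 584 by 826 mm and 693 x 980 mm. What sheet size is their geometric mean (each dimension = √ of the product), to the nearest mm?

Short side: √(584 · 693) = √404712 ≈ 636.2 → 636 mm
Long side: √(826 · 980) = √809480 ≈ 899.7 → 900 mm

636 × 900 mm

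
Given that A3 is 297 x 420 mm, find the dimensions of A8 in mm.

52 × 74 mm

A4: ⌊420/2⌋ × 297 = 210 × 297 mm
A5: ⌊297/2⌋ × 210 = 148 × 210 mm
A6: ⌊210/2⌋ × 148 = 105 × 148 mm
A7: ⌊148/2⌋ × 105 = 74 × 105 mm
A8: ⌊105/2⌋ × 74 = 52 × 74 mm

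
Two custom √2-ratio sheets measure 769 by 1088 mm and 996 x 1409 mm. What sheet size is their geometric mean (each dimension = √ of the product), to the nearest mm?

Short side: √(769 · 996) = √765924 ≈ 875.2 → 875 mm
Long side: √(1088 · 1409) = √1532992 ≈ 1238.1 → 1238 mm

875 × 1238 mm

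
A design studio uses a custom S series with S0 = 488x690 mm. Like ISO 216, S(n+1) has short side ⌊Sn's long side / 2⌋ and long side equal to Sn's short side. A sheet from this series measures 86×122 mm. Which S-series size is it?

S5

S0: 488 × 690 mm
S1: 345 × 488 mm
S2: 244 × 345 mm
S3: 172 × 244 mm
S4: 122 × 172 mm
S5: 86 × 122 mm
S6: 61 × 86 mm
→ matches S5.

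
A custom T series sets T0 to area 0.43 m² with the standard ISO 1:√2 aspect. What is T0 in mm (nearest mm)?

551 × 780 mm

Let the short side be w mm. Then w · w√2 = 0.43 m² = 430,000 mm².
w² = 430,000/√2, so w ≈ 551.4 mm; long side = w√2 ≈ 779.8 mm.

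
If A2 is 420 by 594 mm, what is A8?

52 × 74 mm

A3: ⌊594/2⌋ × 420 = 297 × 420 mm
A4: ⌊420/2⌋ × 297 = 210 × 297 mm
A5: ⌊297/2⌋ × 210 = 148 × 210 mm
A6: ⌊210/2⌋ × 148 = 105 × 148 mm
A7: ⌊148/2⌋ × 105 = 74 × 105 mm
A8: ⌊105/2⌋ × 74 = 52 × 74 mm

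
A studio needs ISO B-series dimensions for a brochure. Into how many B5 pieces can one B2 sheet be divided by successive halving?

8

Each ISO step halves the sheet: 1 × B2 → 2 × B3 → 4 × B4 → 8 × B5
From B2 to B5 is 3 halving steps: 2^3 = 8.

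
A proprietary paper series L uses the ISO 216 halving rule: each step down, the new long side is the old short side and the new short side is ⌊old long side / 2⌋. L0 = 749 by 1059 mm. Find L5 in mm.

132 × 187 mm

L1: ⌊1059/2⌋ × 749 = 529 × 749 mm
L2: ⌊749/2⌋ × 529 = 374 × 529 mm
L3: ⌊529/2⌋ × 374 = 264 × 374 mm
L4: ⌊374/2⌋ × 264 = 187 × 264 mm
L5: ⌊264/2⌋ × 187 = 132 × 187 mm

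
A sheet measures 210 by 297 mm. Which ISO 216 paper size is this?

A4 (210 × 297 mm)

Aspect ratio 297/210 ≈ 1.414 — close to the ISO √2 ≈ 1.414.
In the A-series (A0 area = 1 m²): A4 = 210 × 297 mm.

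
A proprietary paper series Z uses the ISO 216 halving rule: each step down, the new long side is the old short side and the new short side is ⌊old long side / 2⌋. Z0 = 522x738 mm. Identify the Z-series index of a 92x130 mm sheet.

Z5

Z0: 522 × 738 mm
Z1: 369 × 522 mm
Z2: 261 × 369 mm
Z3: 184 × 261 mm
Z4: 130 × 184 mm
Z5: 92 × 130 mm
Z6: 65 × 92 mm
→ matches Z5.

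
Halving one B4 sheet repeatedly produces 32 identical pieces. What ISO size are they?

32 = 2^5, so 5 halving steps.
B4 → B5 → … → B9 after 5 steps.

B9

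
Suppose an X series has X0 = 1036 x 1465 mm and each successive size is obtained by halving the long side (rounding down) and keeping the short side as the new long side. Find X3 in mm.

X1: ⌊1465/2⌋ × 1036 = 732 × 1036 mm
X2: ⌊1036/2⌋ × 732 = 518 × 732 mm
X3: ⌊732/2⌋ × 518 = 366 × 518 mm

366 × 518 mm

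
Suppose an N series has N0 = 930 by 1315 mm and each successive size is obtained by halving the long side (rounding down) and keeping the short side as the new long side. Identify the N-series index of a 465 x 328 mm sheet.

N0: 930 × 1315 mm
N1: 657 × 930 mm
N2: 465 × 657 mm
N3: 328 × 465 mm
N4: 232 × 328 mm
→ matches N3.

N3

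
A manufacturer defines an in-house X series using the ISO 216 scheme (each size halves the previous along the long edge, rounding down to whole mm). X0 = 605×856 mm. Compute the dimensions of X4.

151 × 214 mm

X1: ⌊856/2⌋ × 605 = 428 × 605 mm
X2: ⌊605/2⌋ × 428 = 302 × 428 mm
X3: ⌊428/2⌋ × 302 = 214 × 302 mm
X4: ⌊302/2⌋ × 214 = 151 × 214 mm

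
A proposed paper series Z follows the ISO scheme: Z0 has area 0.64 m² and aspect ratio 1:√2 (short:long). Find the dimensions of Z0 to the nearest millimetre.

673 × 951 mm

Let the short side be w mm. Then w · w√2 = 0.64 m² = 640,000 mm².
w² = 640,000/√2, so w ≈ 672.7 mm; long side = w√2 ≈ 951.4 mm.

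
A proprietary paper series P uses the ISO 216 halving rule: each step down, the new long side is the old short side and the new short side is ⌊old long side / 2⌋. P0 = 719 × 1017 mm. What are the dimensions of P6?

89 × 127 mm

P1 = 508 × 719 mm (from P0 by 1 halving).
P2: ⌊719/2⌋ × 508 = 359 × 508 mm
P3: ⌊508/2⌋ × 359 = 254 × 359 mm
P4: ⌊359/2⌋ × 254 = 179 × 254 mm
P5: ⌊254/2⌋ × 179 = 127 × 179 mm
P6: ⌊179/2⌋ × 127 = 89 × 127 mm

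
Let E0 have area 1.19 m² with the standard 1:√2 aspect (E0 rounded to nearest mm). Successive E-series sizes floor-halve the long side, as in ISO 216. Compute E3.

324 × 458 mm

Let E0's short side be w mm. w · w√2 = 1.19 m² = 1,190,000 mm², so w ≈ 917.3 mm and w√2 ≈ 1297.3 mm → E0 = 917 × 1297 mm.
E1: ⌊1297/2⌋ × 917 = 648 × 917 mm
E2: ⌊917/2⌋ × 648 = 458 × 648 mm
E3: ⌊648/2⌋ × 458 = 324 × 458 mm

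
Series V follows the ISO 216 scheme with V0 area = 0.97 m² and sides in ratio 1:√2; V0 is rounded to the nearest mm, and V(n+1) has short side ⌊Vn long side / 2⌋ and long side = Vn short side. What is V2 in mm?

Let V0's short side be w mm. w · w√2 = 0.97 m² = 970,000 mm², so w ≈ 828.2 mm and w√2 ≈ 1171.2 mm → V0 = 828 × 1171 mm.
V1: ⌊1171/2⌋ × 828 = 585 × 828 mm
V2: ⌊828/2⌋ × 585 = 414 × 585 mm

414 × 585 mm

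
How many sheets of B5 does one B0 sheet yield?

B0 = 1000 × 1414 mm; B5 = 176 × 250 mm.
Each halving step doubles the count; 5 steps from B0 to B5.
2^5 = 32.

32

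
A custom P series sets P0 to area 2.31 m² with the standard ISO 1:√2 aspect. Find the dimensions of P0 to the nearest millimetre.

1278 × 1807 mm

Let the short side be w mm. Then w · w√2 = 2.31 m² = 2,310,000 mm².
w² = 2,310,000/√2, so w ≈ 1278.1 mm; long side = w√2 ≈ 1807.4 mm.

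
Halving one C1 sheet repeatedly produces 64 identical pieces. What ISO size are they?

64 = 2^6, so 6 halving steps.
C1 → C2 → … → C7 after 6 steps.

C7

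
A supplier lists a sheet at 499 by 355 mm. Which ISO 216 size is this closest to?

B3 (353 × 500 mm)

Aspect ratio 499/355 ≈ 1.406 — close to the ISO √2 ≈ 1.414.
In the B-series (B0 = 1000 × 1414 mm): B3 = 353 × 500 mm.
Off by 3 mm total — nearest standard size.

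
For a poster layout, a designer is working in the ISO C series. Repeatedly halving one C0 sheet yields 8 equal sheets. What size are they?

8 = 2^3, so 3 halving steps.
C0 → C1 → … → C3 after 3 steps.

C3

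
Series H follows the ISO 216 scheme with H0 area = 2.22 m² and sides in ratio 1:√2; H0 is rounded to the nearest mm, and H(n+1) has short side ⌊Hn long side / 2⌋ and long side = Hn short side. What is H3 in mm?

Let H0's short side be w mm. w · w√2 = 2.22 m² = 2,220,000 mm², so w ≈ 1252.9 mm and w√2 ≈ 1771.9 mm → H0 = 1253 × 1772 mm.
H1: ⌊1772/2⌋ × 1253 = 886 × 1253 mm
H2: ⌊1253/2⌋ × 886 = 626 × 886 mm
H3: ⌊886/2⌋ × 626 = 443 × 626 mm

443 × 626 mm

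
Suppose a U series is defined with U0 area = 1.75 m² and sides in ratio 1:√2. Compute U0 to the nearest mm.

1112 × 1573 mm

Let the short side be w mm. Then w · w√2 = 1.75 m² = 1,750,000 mm².
w² = 1,750,000/√2, so w ≈ 1112.4 mm; long side = w√2 ≈ 1573.2 mm.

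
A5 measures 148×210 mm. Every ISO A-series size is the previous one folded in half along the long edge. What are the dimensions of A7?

74 × 105 mm

A6: ⌊210/2⌋ × 148 = 105 × 148 mm
A7: ⌊148/2⌋ × 105 = 74 × 105 mm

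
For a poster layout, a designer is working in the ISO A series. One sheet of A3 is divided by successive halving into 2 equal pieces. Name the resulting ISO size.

2 = 2^1, so 1 halving step.
A3 → A4 → … → A4 after 1 step.

A4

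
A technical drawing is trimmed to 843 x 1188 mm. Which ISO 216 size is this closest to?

A0 (841 × 1189 mm)

Aspect ratio 1188/843 ≈ 1.409 — close to the ISO √2 ≈ 1.414.
In the A-series (A0 area = 1 m²): A0 = 841 × 1189 mm.
Off by 3 mm total — nearest standard size.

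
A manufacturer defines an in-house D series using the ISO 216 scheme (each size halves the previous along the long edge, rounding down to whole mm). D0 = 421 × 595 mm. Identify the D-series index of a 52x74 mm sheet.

D0: 421 × 595 mm
D1: 297 × 421 mm
D2: 210 × 297 mm
D3: 148 × 210 mm
D4: 105 × 148 mm
D5: 74 × 105 mm
D6: 52 × 74 mm
D7: 37 × 52 mm
→ matches D6.

D6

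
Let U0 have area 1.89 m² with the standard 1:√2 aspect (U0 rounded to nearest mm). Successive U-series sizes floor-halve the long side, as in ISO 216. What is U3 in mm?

Let U0's short side be w mm. w · w√2 = 1.89 m² = 1,890,000 mm², so w ≈ 1156.0 mm and w√2 ≈ 1634.9 mm → U0 = 1156 × 1635 mm.
U1: ⌊1635/2⌋ × 1156 = 817 × 1156 mm
U2: ⌊1156/2⌋ × 817 = 578 × 817 mm
U3: ⌊817/2⌋ × 578 = 408 × 578 mm

408 × 578 mm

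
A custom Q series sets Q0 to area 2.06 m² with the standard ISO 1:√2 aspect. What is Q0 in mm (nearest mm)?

1207 × 1707 mm

Let the short side be w mm. Then w · w√2 = 2.06 m² = 2,060,000 mm².
w² = 2,060,000/√2, so w ≈ 1206.9 mm; long side = w√2 ≈ 1706.8 mm.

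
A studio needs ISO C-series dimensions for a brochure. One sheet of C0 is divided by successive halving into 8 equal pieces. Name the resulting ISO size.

8 = 2^3, so 3 halving steps.
C0 → C1 → … → C3 after 3 steps.

C3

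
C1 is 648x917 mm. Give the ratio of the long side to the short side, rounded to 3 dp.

917 / 648 = 1.415
Matches √2 ≈ 1.414 — the ISO 216 defining ratio.

1.415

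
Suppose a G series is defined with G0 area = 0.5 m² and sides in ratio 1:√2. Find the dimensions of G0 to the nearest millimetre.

Let the short side be w mm. Then w · w√2 = 0.5 m² = 500,000 mm².
w² = 500,000/√2, so w ≈ 594.6 mm; long side = w√2 ≈ 840.9 mm.

595 × 841 mm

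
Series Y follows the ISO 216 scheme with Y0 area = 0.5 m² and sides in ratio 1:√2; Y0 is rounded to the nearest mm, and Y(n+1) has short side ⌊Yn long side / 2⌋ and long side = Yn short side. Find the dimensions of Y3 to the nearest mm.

210 × 297 mm

Let Y0's short side be w mm. w · w√2 = 0.5 m² = 500,000 mm², so w ≈ 594.6 mm and w√2 ≈ 840.9 mm → Y0 = 595 × 841 mm.
Y1: ⌊841/2⌋ × 595 = 420 × 595 mm
Y2: ⌊595/2⌋ × 420 = 297 × 420 mm
Y3: ⌊420/2⌋ × 297 = 210 × 297 mm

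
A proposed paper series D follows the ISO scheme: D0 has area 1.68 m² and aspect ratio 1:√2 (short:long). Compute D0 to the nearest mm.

Let the short side be w mm. Then w · w√2 = 1.68 m² = 1,680,000 mm².
w² = 1,680,000/√2, so w ≈ 1089.9 mm; long side = w√2 ≈ 1541.4 mm.

1090 × 1541 mm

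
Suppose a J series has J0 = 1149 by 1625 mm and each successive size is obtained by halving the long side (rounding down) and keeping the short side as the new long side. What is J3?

406 × 574 mm

J1: ⌊1625/2⌋ × 1149 = 812 × 1149 mm
J2: ⌊1149/2⌋ × 812 = 574 × 812 mm
J3: ⌊812/2⌋ × 574 = 406 × 574 mm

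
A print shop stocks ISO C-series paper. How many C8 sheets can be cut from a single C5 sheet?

8

C5 = 162 × 229 mm; C8 = 57 × 81 mm.
Each halving step doubles the count; 3 steps from C5 to C8.
2^3 = 8.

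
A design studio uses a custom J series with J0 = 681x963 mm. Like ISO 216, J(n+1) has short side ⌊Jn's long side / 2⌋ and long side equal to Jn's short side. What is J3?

240 × 340 mm

J1: ⌊963/2⌋ × 681 = 481 × 681 mm
J2: ⌊681/2⌋ × 481 = 340 × 481 mm
J3: ⌊481/2⌋ × 340 = 240 × 340 mm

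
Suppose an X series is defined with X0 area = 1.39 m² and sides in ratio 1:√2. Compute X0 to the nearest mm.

Let the short side be w mm. Then w · w√2 = 1.39 m² = 1,390,000 mm².
w² = 1,390,000/√2, so w ≈ 991.4 mm; long side = w√2 ≈ 1402.1 mm.

991 × 1402 mm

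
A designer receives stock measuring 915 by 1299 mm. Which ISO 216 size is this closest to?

Aspect ratio 1299/915 ≈ 1.420 — close to the ISO √2 ≈ 1.414.
In the C-series (envelope sizes, between A and B): C0 = 917 × 1297 mm.
Off by 4 mm total — nearest standard size.

C0 (917 × 1297 mm)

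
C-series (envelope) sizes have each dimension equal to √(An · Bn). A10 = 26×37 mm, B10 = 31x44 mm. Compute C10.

Short side: √(26 · 31) = √806 ≈ 28.4 → 28 mm
Long side: √(37 · 44) = √1628 ≈ 40.3 → 40 mm

28 × 40 mm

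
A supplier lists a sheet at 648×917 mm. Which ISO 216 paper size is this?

Aspect ratio 917/648 ≈ 1.415 — close to the ISO √2 ≈ 1.414.
In the C-series (envelope sizes, between A and B): C1 = 648 × 917 mm.

C1 (648 × 917 mm)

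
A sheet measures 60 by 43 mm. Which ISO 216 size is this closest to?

Aspect ratio 60/43 ≈ 1.395 (ISO target is √2 ≈ 1.414).
In the B-series (B0 = 1000 × 1414 mm): B9 = 44 × 62 mm.
Off by 3 mm total — nearest standard size.

B9 (44 × 62 mm)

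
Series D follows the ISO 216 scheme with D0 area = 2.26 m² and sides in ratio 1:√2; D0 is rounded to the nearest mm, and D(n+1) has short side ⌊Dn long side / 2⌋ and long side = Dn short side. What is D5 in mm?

223 × 316 mm

Let D0's short side be w mm. w · w√2 = 2.26 m² = 2,260,000 mm², so w ≈ 1264.1 mm and w√2 ≈ 1787.8 mm → D0 = 1264 × 1788 mm.
D1: ⌊1788/2⌋ × 1264 = 894 × 1264 mm
D2: ⌊1264/2⌋ × 894 = 632 × 894 mm
D3: ⌊894/2⌋ × 632 = 447 × 632 mm
D4: ⌊632/2⌋ × 447 = 316 × 447 mm
D5: ⌊447/2⌋ × 316 = 223 × 316 mm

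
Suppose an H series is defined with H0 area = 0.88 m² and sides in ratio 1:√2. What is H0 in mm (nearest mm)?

Let the short side be w mm. Then w · w√2 = 0.88 m² = 880,000 mm².
w² = 880,000/√2, so w ≈ 788.8 mm; long side = w√2 ≈ 1115.6 mm.

789 × 1116 mm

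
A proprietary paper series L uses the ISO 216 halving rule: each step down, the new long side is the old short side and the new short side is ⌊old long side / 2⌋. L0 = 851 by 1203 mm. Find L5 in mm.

L1: ⌊1203/2⌋ × 851 = 601 × 851 mm
L2: ⌊851/2⌋ × 601 = 425 × 601 mm
L3: ⌊601/2⌋ × 425 = 300 × 425 mm
L4: ⌊425/2⌋ × 300 = 212 × 300 mm
L5: ⌊300/2⌋ × 212 = 150 × 212 mm

150 × 212 mm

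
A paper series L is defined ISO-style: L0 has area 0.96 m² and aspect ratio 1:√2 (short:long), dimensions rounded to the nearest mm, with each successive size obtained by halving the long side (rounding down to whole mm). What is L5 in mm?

145 × 206 mm

Let L0's short side be w mm. w · w√2 = 0.96 m² = 960,000 mm², so w ≈ 823.9 mm and w√2 ≈ 1165.2 mm → L0 = 824 × 1165 mm.
L1: ⌊1165/2⌋ × 824 = 582 × 824 mm
L2: ⌊824/2⌋ × 582 = 412 × 582 mm
L3: ⌊582/2⌋ × 412 = 291 × 412 mm
L4: ⌊412/2⌋ × 291 = 206 × 291 mm
L5: ⌊291/2⌋ × 206 = 145 × 206 mm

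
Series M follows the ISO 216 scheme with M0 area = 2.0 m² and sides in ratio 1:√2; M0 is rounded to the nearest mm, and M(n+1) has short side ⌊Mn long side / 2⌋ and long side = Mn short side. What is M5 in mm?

210 × 297 mm

Let M0's short side be w mm. w · w√2 = 2.0 m² = 2,000,000 mm², so w ≈ 1189.2 mm and w√2 ≈ 1681.8 mm → M0 = 1189 × 1682 mm.
M1: ⌊1682/2⌋ × 1189 = 841 × 1189 mm
M2: ⌊1189/2⌋ × 841 = 594 × 841 mm
M3: ⌊841/2⌋ × 594 = 420 × 594 mm
M4: ⌊594/2⌋ × 420 = 297 × 420 mm
M5: ⌊420/2⌋ × 297 = 210 × 297 mm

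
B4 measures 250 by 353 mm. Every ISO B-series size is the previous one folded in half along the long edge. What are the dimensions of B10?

31 × 44 mm

B5: ⌊353/2⌋ × 250 = 176 × 250 mm
B6: ⌊250/2⌋ × 176 = 125 × 176 mm
B7: ⌊176/2⌋ × 125 = 88 × 125 mm
B8: ⌊125/2⌋ × 88 = 62 × 88 mm
B9: ⌊88/2⌋ × 62 = 44 × 62 mm
B10: ⌊62/2⌋ × 44 = 31 × 44 mm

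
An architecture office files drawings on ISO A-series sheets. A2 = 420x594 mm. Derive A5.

A3: ⌊594/2⌋ × 420 = 297 × 420 mm
A4: ⌊420/2⌋ × 297 = 210 × 297 mm
A5: ⌊297/2⌋ × 210 = 148 × 210 mm

148 × 210 mm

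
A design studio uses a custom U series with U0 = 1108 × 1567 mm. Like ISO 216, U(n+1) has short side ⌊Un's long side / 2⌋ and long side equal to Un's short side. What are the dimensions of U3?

391 × 554 mm

U1: ⌊1567/2⌋ × 1108 = 783 × 1108 mm
U2: ⌊1108/2⌋ × 783 = 554 × 783 mm
U3: ⌊783/2⌋ × 554 = 391 × 554 mm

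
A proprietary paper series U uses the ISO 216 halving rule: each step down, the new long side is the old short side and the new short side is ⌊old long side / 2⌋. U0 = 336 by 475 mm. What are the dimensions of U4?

U1: ⌊475/2⌋ × 336 = 237 × 336 mm
U2: ⌊336/2⌋ × 237 = 168 × 237 mm
U3: ⌊237/2⌋ × 168 = 118 × 168 mm
U4: ⌊168/2⌋ × 118 = 84 × 118 mm

84 × 118 mm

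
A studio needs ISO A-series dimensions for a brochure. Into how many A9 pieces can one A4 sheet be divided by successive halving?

32

A4 = 210 × 297 mm; A9 = 37 × 52 mm.
Each halving step doubles the count; 5 steps from A4 to A9.
2^5 = 32.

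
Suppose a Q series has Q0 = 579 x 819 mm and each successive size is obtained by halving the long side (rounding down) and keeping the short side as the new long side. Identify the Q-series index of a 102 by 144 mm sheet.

Q5

Q0: 579 × 819 mm
Q1: 409 × 579 mm
Q2: 289 × 409 mm
Q3: 204 × 289 mm
Q4: 144 × 204 mm
Q5: 102 × 144 mm
Q6: 72 × 102 mm
→ matches Q5.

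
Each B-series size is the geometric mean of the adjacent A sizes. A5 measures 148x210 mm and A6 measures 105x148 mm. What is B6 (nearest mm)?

125 × 176 mm

Short side: √(148 · 105) = √15540 ≈ 124.7 → 125 mm
Long side: √(210 · 148) = √31080 ≈ 176.3 → 176 mm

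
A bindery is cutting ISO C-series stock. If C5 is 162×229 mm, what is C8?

C6: ⌊229/2⌋ × 162 = 114 × 162 mm
C7: ⌊162/2⌋ × 114 = 81 × 114 mm
C8: ⌊114/2⌋ × 81 = 57 × 81 mm

57 × 81 mm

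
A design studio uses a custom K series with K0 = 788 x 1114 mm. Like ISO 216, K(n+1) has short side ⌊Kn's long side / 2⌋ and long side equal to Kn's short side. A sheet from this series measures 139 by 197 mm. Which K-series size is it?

K0: 788 × 1114 mm
K1: 557 × 788 mm
K2: 394 × 557 mm
K3: 278 × 394 mm
K4: 197 × 278 mm
K5: 139 × 197 mm
K6: 98 × 139 mm
→ matches K5.

K5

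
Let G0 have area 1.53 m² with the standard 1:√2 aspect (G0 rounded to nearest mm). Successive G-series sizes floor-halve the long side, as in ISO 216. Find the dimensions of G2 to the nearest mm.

Let G0's short side be w mm. w · w√2 = 1.53 m² = 1,530,000 mm², so w ≈ 1040.1 mm and w√2 ≈ 1471.0 mm → G0 = 1040 × 1471 mm.
G1: ⌊1471/2⌋ × 1040 = 735 × 1040 mm
G2: ⌊1040/2⌋ × 735 = 520 × 735 mm

520 × 735 mm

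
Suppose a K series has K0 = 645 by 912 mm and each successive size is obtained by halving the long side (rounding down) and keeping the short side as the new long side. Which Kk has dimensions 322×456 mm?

K2

K0: 645 × 912 mm
K1: 456 × 645 mm
K2: 322 × 456 mm
K3: 228 × 322 mm
→ matches K2.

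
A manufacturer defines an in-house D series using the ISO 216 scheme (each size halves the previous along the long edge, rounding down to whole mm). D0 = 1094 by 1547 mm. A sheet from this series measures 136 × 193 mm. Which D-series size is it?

D0: 1094 × 1547 mm
D1: 773 × 1094 mm
D2: 547 × 773 mm
D3: 386 × 547 mm
D4: 273 × 386 mm
D5: 193 × 273 mm
D6: 136 × 193 mm
D7: 96 × 136 mm
→ matches D6.

D6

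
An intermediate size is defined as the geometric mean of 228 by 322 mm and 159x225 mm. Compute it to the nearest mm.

Short side: √(228 · 159) = √36252 ≈ 190.4 → 190 mm
Long side: √(322 · 225) = √72450 ≈ 269.2 → 269 mm

190 × 269 mm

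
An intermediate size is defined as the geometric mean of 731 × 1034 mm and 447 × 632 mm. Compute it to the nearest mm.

572 × 808 mm

Short side: √(731 · 447) = √326757 ≈ 571.6 → 572 mm
Long side: √(1034 · 632) = √653488 ≈ 808.4 → 808 mm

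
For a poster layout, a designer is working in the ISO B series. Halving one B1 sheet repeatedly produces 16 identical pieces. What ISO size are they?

B5

16 = 2^4, so 4 halving steps.
B1 → B2 → … → B5 after 4 steps.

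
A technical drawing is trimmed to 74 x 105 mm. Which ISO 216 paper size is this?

A7 (74 × 105 mm)

Aspect ratio 105/74 ≈ 1.419 — close to the ISO √2 ≈ 1.414.
In the A-series (A0 area = 1 m²): A7 = 74 × 105 mm.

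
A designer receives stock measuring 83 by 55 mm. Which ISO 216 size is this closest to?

C8 (57 × 81 mm)

Aspect ratio 83/55 ≈ 1.509 (ISO target is √2 ≈ 1.414).
In the C-series (envelope sizes, between A and B): C8 = 57 × 81 mm.
Off by 4 mm total — nearest standard size.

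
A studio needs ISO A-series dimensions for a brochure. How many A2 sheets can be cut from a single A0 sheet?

A0 = 841 × 1189 mm; A2 = 420 × 594 mm.
Each halving step doubles the count; 2 steps from A0 to A2.
2^2 = 4.

4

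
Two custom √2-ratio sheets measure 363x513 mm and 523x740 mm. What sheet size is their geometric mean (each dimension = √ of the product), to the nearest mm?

Short side: √(363 · 523) = √189849 ≈ 435.7 → 436 mm
Long side: √(513 · 740) = √379620 ≈ 616.1 → 616 mm

436 × 616 mm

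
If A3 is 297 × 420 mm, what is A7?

A4: ⌊420/2⌋ × 297 = 210 × 297 mm
A5: ⌊297/2⌋ × 210 = 148 × 210 mm
A6: ⌊210/2⌋ × 148 = 105 × 148 mm
A7: ⌊148/2⌋ × 105 = 74 × 105 mm

74 × 105 mm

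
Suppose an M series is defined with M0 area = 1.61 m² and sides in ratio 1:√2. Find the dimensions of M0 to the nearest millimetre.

1067 × 1509 mm

Let the short side be w mm. Then w · w√2 = 1.61 m² = 1,610,000 mm².
w² = 1,610,000/√2, so w ≈ 1067.0 mm; long side = w√2 ≈ 1508.9 mm.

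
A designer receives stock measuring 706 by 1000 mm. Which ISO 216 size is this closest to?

B1 (707 × 1000 mm)

Aspect ratio 1000/706 ≈ 1.416 — close to the ISO √2 ≈ 1.414.
In the B-series (B0 = 1000 × 1414 mm): B1 = 707 × 1000 mm.
Off by 1 mm total — nearest standard size.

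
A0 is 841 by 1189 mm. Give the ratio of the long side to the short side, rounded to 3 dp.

1.414

1189 / 841 = 1.414
Matches √2 ≈ 1.414 — the ISO 216 defining ratio.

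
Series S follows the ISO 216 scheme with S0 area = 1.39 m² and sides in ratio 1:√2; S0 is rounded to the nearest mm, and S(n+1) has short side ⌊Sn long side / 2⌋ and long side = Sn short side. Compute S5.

Let S0's short side be w mm. w · w√2 = 1.39 m² = 1,390,000 mm², so w ≈ 991.4 mm and w√2 ≈ 1402.1 mm → S0 = 991 × 1402 mm.
S1: ⌊1402/2⌋ × 991 = 701 × 991 mm
S2: ⌊991/2⌋ × 701 = 495 × 701 mm
S3: ⌊701/2⌋ × 495 = 350 × 495 mm
S4: ⌊495/2⌋ × 350 = 247 × 350 mm
S5: ⌊350/2⌋ × 247 = 175 × 247 mm

175 × 247 mm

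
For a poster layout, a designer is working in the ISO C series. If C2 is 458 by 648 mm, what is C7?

81 × 114 mm

C3: ⌊648/2⌋ × 458 = 324 × 458 mm
C4: ⌊458/2⌋ × 324 = 229 × 324 mm
C5: ⌊324/2⌋ × 229 = 162 × 229 mm
C6: ⌊229/2⌋ × 162 = 114 × 162 mm
C7: ⌊162/2⌋ × 114 = 81 × 114 mm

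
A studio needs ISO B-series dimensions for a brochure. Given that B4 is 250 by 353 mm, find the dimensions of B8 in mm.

62 × 88 mm

B5: ⌊353/2⌋ × 250 = 176 × 250 mm
B6: ⌊250/2⌋ × 176 = 125 × 176 mm
B7: ⌊176/2⌋ × 125 = 88 × 125 mm
B8: ⌊125/2⌋ × 88 = 62 × 88 mm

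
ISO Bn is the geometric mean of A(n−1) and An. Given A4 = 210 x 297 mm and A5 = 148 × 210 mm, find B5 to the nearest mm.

176 × 250 mm

Short side: √(210 · 148) = √31080 ≈ 176.3 → 176 mm
Long side: √(297 · 210) = √62370 ≈ 249.7 → 250 mm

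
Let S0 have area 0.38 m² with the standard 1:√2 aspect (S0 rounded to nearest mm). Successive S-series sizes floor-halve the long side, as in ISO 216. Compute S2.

Let S0's short side be w mm. w · w√2 = 0.38 m² = 380,000 mm², so w ≈ 518.4 mm and w√2 ≈ 733.1 mm → S0 = 518 × 733 mm.
S1: ⌊733/2⌋ × 518 = 366 × 518 mm
S2: ⌊518/2⌋ × 366 = 259 × 366 mm

259 × 366 mm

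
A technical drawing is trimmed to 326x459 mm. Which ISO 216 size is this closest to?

C3 (324 × 458 mm)

Aspect ratio 459/326 ≈ 1.408 — close to the ISO √2 ≈ 1.414.
In the C-series (envelope sizes, between A and B): C3 = 324 × 458 mm.
Off by 3 mm total — nearest standard size.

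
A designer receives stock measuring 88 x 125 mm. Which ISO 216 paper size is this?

Aspect ratio 125/88 ≈ 1.420 — close to the ISO √2 ≈ 1.414.
In the B-series (B0 = 1000 × 1414 mm): B7 = 88 × 125 mm.

B7 (88 × 125 mm)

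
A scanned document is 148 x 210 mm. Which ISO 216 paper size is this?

Aspect ratio 210/148 ≈ 1.419 — close to the ISO √2 ≈ 1.414.
In the A-series (A0 area = 1 m²): A5 = 148 × 210 mm.

A5 (148 × 210 mm)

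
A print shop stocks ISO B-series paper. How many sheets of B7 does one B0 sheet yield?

Each ISO step halves the sheet: 1 × B0 → 2 × B1 → 4 × B2 → 8 × B3 → …
From B0 to B7 is 7 halving steps: 2^7 = 128.

128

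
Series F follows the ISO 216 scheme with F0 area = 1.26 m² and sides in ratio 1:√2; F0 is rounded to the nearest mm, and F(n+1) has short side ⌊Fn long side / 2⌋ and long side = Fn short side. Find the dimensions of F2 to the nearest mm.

Let F0's short side be w mm. w · w√2 = 1.26 m² = 1,260,000 mm², so w ≈ 943.9 mm and w√2 ≈ 1334.9 mm → F0 = 944 × 1335 mm.
F1: ⌊1335/2⌋ × 944 = 667 × 944 mm
F2: ⌊944/2⌋ × 667 = 472 × 667 mm

472 × 667 mm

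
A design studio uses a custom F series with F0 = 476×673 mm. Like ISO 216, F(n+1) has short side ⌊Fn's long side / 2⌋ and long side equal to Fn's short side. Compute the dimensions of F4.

119 × 168 mm

F1: ⌊673/2⌋ × 476 = 336 × 476 mm
F2: ⌊476/2⌋ × 336 = 238 × 336 mm
F3: ⌊336/2⌋ × 238 = 168 × 238 mm
F4: ⌊238/2⌋ × 168 = 119 × 168 mm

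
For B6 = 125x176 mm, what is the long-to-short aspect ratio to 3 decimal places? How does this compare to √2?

176 / 125 = 1.408
ISO 216 targets √2 ≈ 1.414; the -0.006 deviation is from mm rounding.

1.408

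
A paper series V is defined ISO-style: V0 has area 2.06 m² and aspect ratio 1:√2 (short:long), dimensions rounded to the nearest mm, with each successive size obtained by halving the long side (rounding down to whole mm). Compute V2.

Let V0's short side be w mm. w · w√2 = 2.06 m² = 2,060,000 mm², so w ≈ 1206.9 mm and w√2 ≈ 1706.8 mm → V0 = 1207 × 1707 mm.
V1: ⌊1707/2⌋ × 1207 = 853 × 1207 mm
V2: ⌊1207/2⌋ × 853 = 603 × 853 mm

603 × 853 mm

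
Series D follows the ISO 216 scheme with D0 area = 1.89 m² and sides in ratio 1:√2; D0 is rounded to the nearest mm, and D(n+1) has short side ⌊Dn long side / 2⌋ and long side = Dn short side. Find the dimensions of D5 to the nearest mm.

204 × 289 mm

Let D0's short side be w mm. w · w√2 = 1.89 m² = 1,890,000 mm², so w ≈ 1156.0 mm and w√2 ≈ 1634.9 mm → D0 = 1156 × 1635 mm.
D1: ⌊1635/2⌋ × 1156 = 817 × 1156 mm
D2: ⌊1156/2⌋ × 817 = 578 × 817 mm
D3: ⌊817/2⌋ × 578 = 408 × 578 mm
D4: ⌊578/2⌋ × 408 = 289 × 408 mm
D5: ⌊408/2⌋ × 289 = 204 × 289 mm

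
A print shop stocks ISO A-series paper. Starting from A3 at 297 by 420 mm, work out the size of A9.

37 × 52 mm

A4: ⌊420/2⌋ × 297 = 210 × 297 mm
A5: ⌊297/2⌋ × 210 = 148 × 210 mm
A6: ⌊210/2⌋ × 148 = 105 × 148 mm
A7: ⌊148/2⌋ × 105 = 74 × 105 mm
A8: ⌊105/2⌋ × 74 = 52 × 74 mm
A9: ⌊74/2⌋ × 52 = 37 × 52 mm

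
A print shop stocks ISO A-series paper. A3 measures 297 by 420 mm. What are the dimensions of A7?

A4: ⌊420/2⌋ × 297 = 210 × 297 mm
A5: ⌊297/2⌋ × 210 = 148 × 210 mm
A6: ⌊210/2⌋ × 148 = 105 × 148 mm
A7: ⌊148/2⌋ × 105 = 74 × 105 mm

74 × 105 mm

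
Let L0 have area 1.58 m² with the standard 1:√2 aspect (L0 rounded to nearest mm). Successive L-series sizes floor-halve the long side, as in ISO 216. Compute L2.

Let L0's short side be w mm. w · w√2 = 1.58 m² = 1,580,000 mm², so w ≈ 1057.0 mm and w√2 ≈ 1494.8 mm → L0 = 1057 × 1495 mm.
L1: ⌊1495/2⌋ × 1057 = 747 × 1057 mm
L2: ⌊1057/2⌋ × 747 = 528 × 747 mm

528 × 747 mm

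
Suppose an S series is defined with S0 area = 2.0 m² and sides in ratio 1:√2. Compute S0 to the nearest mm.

Let the short side be w mm. Then w · w√2 = 2.0 m² = 2,000,000 mm².
w² = 2,000,000/√2, so w ≈ 1189.2 mm; long side = w√2 ≈ 1681.8 mm.

1189 × 1682 mm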